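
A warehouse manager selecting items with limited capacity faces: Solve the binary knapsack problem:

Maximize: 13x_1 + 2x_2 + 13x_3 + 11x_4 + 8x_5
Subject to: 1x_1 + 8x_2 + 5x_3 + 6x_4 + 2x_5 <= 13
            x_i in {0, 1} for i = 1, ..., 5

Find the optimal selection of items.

Items: item 1 (v=13, w=1), item 2 (v=2, w=8), item 3 (v=13, w=5), item 4 (v=11, w=6), item 5 (v=8, w=2)
Capacity: 13
Checking all 32 subsets (w = total weight, v = total value):
  {}: w = 0, v = 0
  {1}: w = 1, v = 13
  {2}: w = 8, v = 2
  {3}: w = 5, v = 13
  {4}: w = 6, v = 11
  {5}: w = 2, v = 8
  {1, 2}: w = 9, v = 15
  {1, 3}: w = 6, v = 26
  {1, 4}: w = 7, v = 24
  {1, 5}: w = 3, v = 21
  {2, 3}: w = 13, v = 15
  {2, 4}: w = 14 > 13, infeasible
  {2, 5}: w = 10, v = 10
  {3, 4}: w = 11, v = 24
  {3, 5}: w = 7, v = 21
  {4, 5}: w = 8, v = 19
  {1, 2, 3}: w = 14 > 13, infeasible
  {1, 2, 4}: w = 15 > 13, infeasible
  {1, 2, 5}: w = 11, v = 23
  {1, 3, 4}: w = 12, v = 37
  {1, 3, 5}: w = 8, v = 34
  {1, 4, 5}: w = 9, v = 32
  {2, 3, 4}: w = 19 > 13, infeasible
  {2, 3, 5}: w = 15 > 13, infeasible
  {2, 4, 5}: w = 16 > 13, infeasible
  {3, 4, 5}: w = 13, v = 32
  {1, 2, 3, 4}: w = 20 > 13, infeasible
  {1, 2, 3, 5}: w = 16 > 13, infeasible
  {1, 2, 4, 5}: w = 17 > 13, infeasible
  {1, 3, 4, 5}: w = 14 > 13, infeasible
  {2, 3, 4, 5}: w = 21 > 13, infeasible
  {1, 2, 3, 4, 5}: w = 22 > 13, infeasible
Best feasible subset: items [1, 3, 4]
Total weight: 12 <= 13, total value: 37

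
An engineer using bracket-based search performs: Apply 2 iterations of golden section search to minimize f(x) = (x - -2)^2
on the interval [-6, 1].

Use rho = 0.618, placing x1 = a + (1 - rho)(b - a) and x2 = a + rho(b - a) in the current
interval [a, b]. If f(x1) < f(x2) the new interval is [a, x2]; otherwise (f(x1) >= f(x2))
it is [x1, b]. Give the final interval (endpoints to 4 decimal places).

Golden section search for min of f(x) = (x - -2)^2 on [-6, 1].
Each step: x1 = a + (1 - rho)(b - a), x2 = a + rho(b - a); if f(x1) < f(x2) keep [a, x2], otherwise keep [x1, b].
Step 1: [-6.0000, 1.0000], x1=-3.3260 (f=1.7583), x2=-1.6740 (f=0.1063); f(x1) > f(x2) => keep [-3.3260, 1.0000]
Step 2: [-3.3260, 1.0000], x1=-1.6735 (f=0.1066), x2=-0.6525 (f=1.8157); f(x1) < f(x2) => keep [-3.3260, -0.6525]
Final interval: [-3.3260, -0.6525]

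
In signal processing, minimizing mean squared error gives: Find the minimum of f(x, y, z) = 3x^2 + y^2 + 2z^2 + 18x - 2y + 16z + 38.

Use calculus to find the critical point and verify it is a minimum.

f(x,y,z) = 3x^2 + y^2 + 2z^2 + 18x - 2y + 16z + 38
df/dx = 6x + (18) = 0 => x = -3
df/dy = 2y + (-2) = 0 => y = 1
df/dz = 4z + (16) = 0 => z = -4
f(-3,1,-4) = 3*(-3)^2 + 1*(1)^2 + 2*(-4)^2 + 18*(-3) + -2*(1) + 16*(-4) + 38 = -22
Hessian is diagonal with entries 6, 2, 4 > 0, confirmed minimum.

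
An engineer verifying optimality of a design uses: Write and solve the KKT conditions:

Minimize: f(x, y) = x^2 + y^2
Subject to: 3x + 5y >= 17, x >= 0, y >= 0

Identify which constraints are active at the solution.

KKT conditions for min x^2 + y^2 s.t. 3x + 5y >= 17, x >= 0, y >= 0:
Stationarity: 2x = mu*3 + mu_x, 2y = mu*5 + mu_y, with mu, mu_x, mu_y >= 0
Complementary slackness: mu*(3x + 5y - 17) = 0, mu_x*x = 0, mu_y*y = 0
(0, 0) is infeasible (3*0 + 5*0 < 17), so if mu = 0 stationarity would force x = mu_x/2 >= 0, y = mu_y/2 >= 0 with mu_x*x = mu_y*y = 0, i.e. x = y = 0: contradiction. Hence mu > 0 and 3x + 5y = 17 is active.
Try x > 0, y > 0 (so mu_x = mu_y = 0): x = 3*mu/2, y = 5*mu/2
Substitute: 3*(3*mu/2) + 5*(5*mu/2) = 17
  mu*34/2 = 17 => mu = 1
x* = 3/2 > 0, y* = 5/2 > 0, consistent with mu_x = mu_y = 0.
f is convex and the constraints are linear, so this KKT point is the global minimum.
f* = 17/2
Active constraints: 3x + 5y >= 17 (holds with equality, mu = 1 > 0); x >= 0 and y >= 0 are inactive (mu_x = mu_y = 0).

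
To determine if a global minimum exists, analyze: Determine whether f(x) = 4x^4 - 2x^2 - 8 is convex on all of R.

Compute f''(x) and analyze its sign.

f(x) = 4x^4 - 2x^2 - 8
f'(x) = 16x^3 + -4x
f''(x) = 48x^2 + -4
f''(0) = -4 < 0, so not convex near x = 0
Therefore, f is not globally convex on R.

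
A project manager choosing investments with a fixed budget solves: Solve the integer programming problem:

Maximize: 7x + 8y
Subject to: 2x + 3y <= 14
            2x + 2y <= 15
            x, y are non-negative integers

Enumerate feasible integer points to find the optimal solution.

Constraint 1: 2x + 3y <= 14
Constraint 2: 2x + 2y <= 15
Feasible x range (need y >= 0): 0 <= x <= min(14/2, 15/2) => x in {0, ..., 7}.
Enumerate feasible integer points row by row (the coefficient of y is 8 > 0, so for each x the largest feasible y gives the best value):
  x = 0: y <= min((14 - 2*0)/3, (15 - 2*0)/2) => y in {0, ..., 4}; best 7*0 + 8*4 = 32
  x = 1: y <= min((14 - 2*1)/3, (15 - 2*1)/2) => y in {0, ..., 4}; best 7*1 + 8*4 = 39
  x = 2: y <= min((14 - 2*2)/3, (15 - 2*2)/2) => y in {0, ..., 3}; best 7*2 + 8*3 = 38
  x = 3: y <= min((14 - 2*3)/3, (15 - 2*3)/2) => y in {0, ..., 2}; best 7*3 + 8*2 = 37
  x = 4: y <= min((14 - 2*4)/3, (15 - 2*4)/2) => y in {0, ..., 2}; best 7*4 + 8*2 = 44
  x = 5: y <= min((14 - 2*5)/3, (15 - 2*5)/2) => y in {0, ..., 1}; best 7*5 + 8*1 = 43
  x = 6: y <= min((14 - 2*6)/3, (15 - 2*6)/2) => y in {0}; best 7*6 + 8*0 = 42
  x = 7: y <= min((14 - 2*7)/3, (15 - 2*7)/2) => y in {0}; best 7*7 + 8*0 = 49
The maximum 7x + 8y = 49 is achieved at x = 7, y = 0.
Check: 2*7 + 3*0 = 14 <= 14 and 2*7 + 2*0 = 14 <= 15.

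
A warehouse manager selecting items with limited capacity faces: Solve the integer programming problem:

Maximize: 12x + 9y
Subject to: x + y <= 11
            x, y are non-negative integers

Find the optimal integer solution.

Objective: 12x + 9y, constraint: x + y <= 11
Coefficient of x is 12 >= coefficient of y is 9, so allocate the entire budget to x.
Optimal: x = 11, y = 0, value = 132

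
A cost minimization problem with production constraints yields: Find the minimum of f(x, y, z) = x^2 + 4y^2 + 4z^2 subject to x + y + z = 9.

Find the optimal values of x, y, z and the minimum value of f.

Using Lagrange multipliers on f = x^2 + 4y^2 + 4z^2 with constraint x + y + z = 9:
Conditions: 2*1*x = lambda, 2*4*y = lambda, 2*4*z = lambda
So x = lambda/2, y = lambda/8, z = lambda/8
Substituting into constraint: lambda * (3/4) = 9
lambda = 12
x = 6, y = 3/2, z = 3/2
Minimum value = 54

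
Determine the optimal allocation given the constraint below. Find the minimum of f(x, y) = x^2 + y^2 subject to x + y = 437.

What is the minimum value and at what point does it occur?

Substitute y = 437 - x into f(x,y) = x^2 + y^2:
g(x) = x^2 + (437 - x)^2 = 2x^2 - 874x + 190969
g'(x) = 4x - 874 = 0  =>  x = 437/2
y = 437 - 437/2 = 437/2
Minimum value = (437/2)^2 + (437/2)^2 = 190969/2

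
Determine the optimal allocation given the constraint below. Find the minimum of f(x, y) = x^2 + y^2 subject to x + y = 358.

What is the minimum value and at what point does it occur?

Substitute y = 358 - x into f(x,y) = x^2 + y^2:
g(x) = x^2 + (358 - x)^2 = 2x^2 - 716x + 128164
g'(x) = 4x - 716 = 0  =>  x = 179
y = 358 - 179 = 179
Minimum value = 179^2 + 179^2 = 64082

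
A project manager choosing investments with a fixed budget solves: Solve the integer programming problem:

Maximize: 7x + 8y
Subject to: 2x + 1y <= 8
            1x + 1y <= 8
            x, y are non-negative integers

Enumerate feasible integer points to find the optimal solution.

Constraint 1: 2x + 1y <= 8
Constraint 2: 1x + 1y <= 8
Feasible x range (need y >= 0): 0 <= x <= min(8/2, 8/1) => x in {0, ..., 4}.
Enumerate feasible integer points row by row (the coefficient of y is 8 > 0, so for each x the largest feasible y gives the best value):
  x = 0: y <= min((8 - 2*0)/1, (8 - 1*0)/1) => y in {0, ..., 8}; best 7*0 + 8*8 = 64
  x = 1: y <= min((8 - 2*1)/1, (8 - 1*1)/1) => y in {0, ..., 6}; best 7*1 + 8*6 = 55
  x = 2: y <= min((8 - 2*2)/1, (8 - 1*2)/1) => y in {0, ..., 4}; best 7*2 + 8*4 = 46
  x = 3: y <= min((8 - 2*3)/1, (8 - 1*3)/1) => y in {0, ..., 2}; best 7*3 + 8*2 = 37
  x = 4: y <= min((8 - 2*4)/1, (8 - 1*4)/1) => y in {0}; best 7*4 + 8*0 = 28
The maximum 7x + 8y = 64 is achieved at x = 0, y = 8.
Check: 2*0 + 1*8 = 8 <= 8 and 1*0 + 1*8 = 8 <= 8.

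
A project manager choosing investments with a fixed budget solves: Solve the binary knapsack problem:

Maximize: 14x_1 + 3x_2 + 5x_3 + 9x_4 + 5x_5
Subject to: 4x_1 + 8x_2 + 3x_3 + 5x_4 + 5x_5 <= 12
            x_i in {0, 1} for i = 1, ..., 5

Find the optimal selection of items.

Items: item 1 (v=14, w=4), item 2 (v=3, w=8), item 3 (v=5, w=3), item 4 (v=9, w=5), item 5 (v=5, w=5)
Capacity: 12
Checking all 32 subsets (w = total weight, v = total value):
  {}: w = 0, v = 0
  {1}: w = 4, v = 14
  {2}: w = 8, v = 3
  {3}: w = 3, v = 5
  {4}: w = 5, v = 9
  {5}: w = 5, v = 5
  {1, 2}: w = 12, v = 17
  {1, 3}: w = 7, v = 19
  {1, 4}: w = 9, v = 23
  {1, 5}: w = 9, v = 19
  {2, 3}: w = 11, v = 8
  {2, 4}: w = 13 > 12, infeasible
  {2, 5}: w = 13 > 12, infeasible
  {3, 4}: w = 8, v = 14
  {3, 5}: w = 8, v = 10
  {4, 5}: w = 10, v = 14
  {1, 2, 3}: w = 15 > 12, infeasible
  {1, 2, 4}: w = 17 > 12, infeasible
  {1, 2, 5}: w = 17 > 12, infeasible
  {1, 3, 4}: w = 12, v = 28
  {1, 3, 5}: w = 12, v = 24
  {1, 4, 5}: w = 14 > 12, infeasible
  {2, 3, 4}: w = 16 > 12, infeasible
  {2, 3, 5}: w = 16 > 12, infeasible
  {2, 4, 5}: w = 18 > 12, infeasible
  {3, 4, 5}: w = 13 > 12, infeasible
  {1, 2, 3, 4}: w = 20 > 12, infeasible
  {1, 2, 3, 5}: w = 20 > 12, infeasible
  {1, 2, 4, 5}: w = 22 > 12, infeasible
  {1, 3, 4, 5}: w = 17 > 12, infeasible
  {2, 3, 4, 5}: w = 21 > 12, infeasible
  {1, 2, 3, 4, 5}: w = 25 > 12, infeasible
Best feasible subset: items [1, 3, 4]
Total weight: 12 <= 12, total value: 28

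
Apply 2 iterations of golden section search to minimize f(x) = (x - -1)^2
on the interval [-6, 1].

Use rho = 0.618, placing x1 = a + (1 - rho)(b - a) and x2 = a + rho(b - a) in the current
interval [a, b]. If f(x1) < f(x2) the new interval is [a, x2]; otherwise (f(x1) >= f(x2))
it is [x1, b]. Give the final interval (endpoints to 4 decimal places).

Golden section search for min of f(x) = (x - -1)^2 on [-6, 1].
Each step: x1 = a + (1 - rho)(b - a), x2 = a + rho(b - a); if f(x1) < f(x2) keep [a, x2], otherwise keep [x1, b].
Step 1: [-6.0000, 1.0000], x1=-3.3260 (f=5.4103), x2=-1.6740 (f=0.4543); f(x1) > f(x2) => keep [-3.3260, 1.0000]
Step 2: [-3.3260, 1.0000], x1=-1.6735 (f=0.4536), x2=-0.6525 (f=0.1207); f(x1) > f(x2) => keep [-1.6735, 1.0000]
Final interval: [-1.6735, 1.0000]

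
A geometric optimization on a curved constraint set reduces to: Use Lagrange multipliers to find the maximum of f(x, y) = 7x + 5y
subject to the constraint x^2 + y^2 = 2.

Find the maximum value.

Set up Lagrange conditions: grad f = lambda * grad g
  7 = 2*lambda*x
  5 = 2*lambda*y
From these: x/y = 7/5, so x = 7t, y = 5t for some t.
Substitute into constraint: (7t)^2 + (5t)^2 = 2
  t^2 * 74 = 2
  t = sqrt(2/74)
Maximum = 7*x + 5*y = (7^2 + 5^2)*t = 74 * sqrt(2/74) = sqrt(148)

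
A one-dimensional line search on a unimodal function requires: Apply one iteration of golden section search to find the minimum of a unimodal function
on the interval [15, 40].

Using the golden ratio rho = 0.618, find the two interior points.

Golden section search on [15, 40].
Golden ratio rho = 0.618 (approx).
Interior points:
  x_1 = 15 + (1-0.618)*25 = 24.5500
  x_2 = 15 + 0.618*25 = 30.4500
Compare f(x_1) and f(x_2) to determine which subinterval to keep.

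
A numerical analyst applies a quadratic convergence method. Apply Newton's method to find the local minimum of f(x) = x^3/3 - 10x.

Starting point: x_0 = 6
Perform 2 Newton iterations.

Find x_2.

f(x) = x^3/3 - 10x
f'(x) = x^2 - 10, f''(x) = 2x
Newton update: x_{n+1} = x_n - (x_n^2 - 10)/(2*x_n)
Step 1: x_0 = 6, f'=26, f''=12, x_1 = 23/6
Step 2: x_1 = 23/6, f'=169/36, f''=23/3, x_2 = 889/276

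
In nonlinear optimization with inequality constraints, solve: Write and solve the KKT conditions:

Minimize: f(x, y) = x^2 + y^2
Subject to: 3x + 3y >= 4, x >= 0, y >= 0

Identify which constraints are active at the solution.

KKT conditions for min x^2 + y^2 s.t. 3x + 3y >= 4, x >= 0, y >= 0:
Stationarity: 2x = mu*3 + mu_x, 2y = mu*3 + mu_y, with mu, mu_x, mu_y >= 0
Complementary slackness: mu*(3x + 3y - 4) = 0, mu_x*x = 0, mu_y*y = 0
(0, 0) is infeasible (3*0 + 3*0 < 4), so if mu = 0 stationarity would force x = mu_x/2 >= 0, y = mu_y/2 >= 0 with mu_x*x = mu_y*y = 0, i.e. x = y = 0: contradiction. Hence mu > 0 and 3x + 3y = 4 is active.
Try x > 0, y > 0 (so mu_x = mu_y = 0): x = 3*mu/2, y = 3*mu/2
Substitute: 3*(3*mu/2) + 3*(3*mu/2) = 4
  mu*18/2 = 4 => mu = 4/9
x* = 2/3 > 0, y* = 2/3 > 0, consistent with mu_x = mu_y = 0.
f is convex and the constraints are linear, so this KKT point is the global minimum.
f* = 8/9
Active constraints: 3x + 3y >= 4 (holds with equality, mu = 4/9 > 0); x >= 0 and y >= 0 are inactive (mu_x = mu_y = 0).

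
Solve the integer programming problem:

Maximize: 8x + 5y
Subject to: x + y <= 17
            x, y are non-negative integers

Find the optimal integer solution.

Objective: 8x + 5y, constraint: x + y <= 17
Coefficient of x is 8 >= coefficient of y is 5, so allocate the entire budget to x.
Optimal: x = 17, y = 0, value = 136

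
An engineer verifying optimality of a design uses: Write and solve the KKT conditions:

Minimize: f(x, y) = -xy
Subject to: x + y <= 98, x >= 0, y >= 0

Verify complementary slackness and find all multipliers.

Problem: min -xy s.t. x + y <= 98 (multiplier lambda), x >= 0 (mu_x), y >= 0 (mu_y)
KKT stationarity: -y + lambda - mu_x = 0, -x + lambda - mu_y = 0, with lambda, mu_x, mu_y >= 0
Complementary slackness: lambda*(x + y - 98) = 0, mu_x*x = 0, mu_y*y = 0
If lambda = 0: y = -mu_x <= 0 and x = -mu_y <= 0 force x = y = 0 with f = 0; but x = y = 49 is feasible with f = -2401 < 0, so this is not the minimum. Hence lambda > 0 and x + y = 98.
Try x > 0, y > 0 (so mu_x = mu_y = 0): y = lambda, x = lambda => x = y = lambda
x + y = 98 => 2*lambda = 98 => lambda = 49
x* = y* = 49 > 0, consistent with mu_x = mu_y = 0.
(Any feasible point with x = 0 or y = 0 has f = 0 > -2401, so the minimum is not on those boundaries.)
min(-xy) = -2401 (i.e. max xy = 2401)
Multipliers: lambda = 49, mu_x = 0, mu_y = 0
Complementary slackness: lambda*(x + y - 98) = 49*(49 + 49 - 98) = 0, mu_x*x = 0*49 = 0, mu_y*y = 0*49 = 0. Satisfied.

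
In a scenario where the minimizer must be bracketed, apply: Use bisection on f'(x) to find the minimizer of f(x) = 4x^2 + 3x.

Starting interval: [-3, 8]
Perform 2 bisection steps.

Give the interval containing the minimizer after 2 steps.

Finding critical point of f(x) = 4x^2 + 3x using bisection on f'(x) = 8x + 3.
f'(x) = 0 when x = -3/8.
Starting interval: [-3, 8]
Step 1: mid = 5/2, f'(mid) = 23, new interval = [-3, 5/2]
Step 2: mid = -1/4, f'(mid) = 1, new interval = [-3, -1/4]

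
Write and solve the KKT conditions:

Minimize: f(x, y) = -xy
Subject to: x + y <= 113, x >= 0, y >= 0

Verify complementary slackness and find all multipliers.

Problem: min -xy s.t. x + y <= 113 (multiplier lambda), x >= 0 (mu_x), y >= 0 (mu_y)
KKT stationarity: -y + lambda - mu_x = 0, -x + lambda - mu_y = 0, with lambda, mu_x, mu_y >= 0
Complementary slackness: lambda*(x + y - 113) = 0, mu_x*x = 0, mu_y*y = 0
If lambda = 0: y = -mu_x <= 0 and x = -mu_y <= 0 force x = y = 0 with f = 0; but x = y = 113/2 is feasible with f = -12769/4 < 0, so this is not the minimum. Hence lambda > 0 and x + y = 113.
Try x > 0, y > 0 (so mu_x = mu_y = 0): y = lambda, x = lambda => x = y = lambda
x + y = 113 => 2*lambda = 113 => lambda = 113/2
x* = y* = 113/2 > 0, consistent with mu_x = mu_y = 0.
(Any feasible point with x = 0 or y = 0 has f = 0 > -12769/4, so the minimum is not on those boundaries.)
min(-xy) = -12769/4 (i.e. max xy = 12769/4)
Multipliers: lambda = 113/2, mu_x = 0, mu_y = 0
Complementary slackness: lambda*(x + y - 113) = 113/2*(113/2 + 113/2 - 113) = 0, mu_x*x = 0*113/2 = 0, mu_y*y = 0*113/2 = 0. Satisfied.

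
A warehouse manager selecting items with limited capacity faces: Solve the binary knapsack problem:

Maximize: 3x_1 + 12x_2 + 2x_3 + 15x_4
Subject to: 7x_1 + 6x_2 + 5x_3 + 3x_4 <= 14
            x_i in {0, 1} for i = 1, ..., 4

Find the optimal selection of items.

Items: item 1 (v=3, w=7), item 2 (v=12, w=6), item 3 (v=2, w=5), item 4 (v=15, w=3)
Capacity: 14
Checking all 16 subsets (w = total weight, v = total value):
  {}: w = 0, v = 0
  {1}: w = 7, v = 3
  {2}: w = 6, v = 12
  {3}: w = 5, v = 2
  {4}: w = 3, v = 15
  {1, 2}: w = 13, v = 15
  {1, 3}: w = 12, v = 5
  {1, 4}: w = 10, v = 18
  {2, 3}: w = 11, v = 14
  {2, 4}: w = 9, v = 27
  {3, 4}: w = 8, v = 17
  {1, 2, 3}: w = 18 > 14, infeasible
  {1, 2, 4}: w = 16 > 14, infeasible
  {1, 3, 4}: w = 15 > 14, infeasible
  {2, 3, 4}: w = 14, v = 29
  {1, 2, 3, 4}: w = 21 > 14, infeasible
Best feasible subset: items [2, 3, 4]
Total weight: 14 <= 14, total value: 29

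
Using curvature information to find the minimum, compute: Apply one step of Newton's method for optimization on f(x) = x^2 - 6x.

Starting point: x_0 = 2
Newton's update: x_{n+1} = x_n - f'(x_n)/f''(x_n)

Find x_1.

f(x) = x^2 - 6x
f'(x) = 2x + (-6), f''(x) = 2
Newton step: x_1 = x_0 - f'(x_0)/f''(x_0)
f'(2) = -2
x_1 = 2 - -2/2 = 3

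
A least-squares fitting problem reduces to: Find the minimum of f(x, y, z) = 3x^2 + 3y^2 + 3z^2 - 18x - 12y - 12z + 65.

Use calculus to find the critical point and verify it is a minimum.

f(x,y,z) = 3x^2 + 3y^2 + 3z^2 - 18x - 12y - 12z + 65
df/dx = 6x + (-18) = 0 => x = 3
df/dy = 6y + (-12) = 0 => y = 2
df/dz = 6z + (-12) = 0 => z = 2
f(3,2,2) = 3*(3)^2 + 3*(2)^2 + 3*(2)^2 + -18*(3) + -12*(2) + -12*(2) + 65 = 14
Hessian is diagonal with entries 6, 6, 6 > 0, confirmed minimum.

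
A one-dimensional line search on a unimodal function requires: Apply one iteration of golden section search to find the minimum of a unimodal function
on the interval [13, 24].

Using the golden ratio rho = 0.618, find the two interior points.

Golden section search on [13, 24].
Golden ratio rho = 0.618 (approx).
Interior points:
  x_1 = 13 + (1-0.618)*11 = 17.2020
  x_2 = 13 + 0.618*11 = 19.7980
Compare f(x_1) and f(x_2) to determine which subinterval to keep.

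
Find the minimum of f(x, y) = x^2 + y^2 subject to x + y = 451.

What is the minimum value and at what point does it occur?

Substitute y = 451 - x into f(x,y) = x^2 + y^2:
g(x) = x^2 + (451 - x)^2 = 2x^2 - 902x + 203401
g'(x) = 4x - 902 = 0  =>  x = 451/2
y = 451 - 451/2 = 451/2
Minimum value = (451/2)^2 + (451/2)^2 = 203401/2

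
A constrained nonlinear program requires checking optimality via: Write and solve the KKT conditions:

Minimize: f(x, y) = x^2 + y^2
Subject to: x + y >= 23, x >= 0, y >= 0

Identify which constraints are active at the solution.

KKT conditions for min x^2 + y^2 s.t. 1x + 1y >= 23, x >= 0, y >= 0:
Stationarity: 2x = mu*1 + mu_x, 2y = mu*1 + mu_y, with mu, mu_x, mu_y >= 0
Complementary slackness: mu*(x + y - 23) = 0, mu_x*x = 0, mu_y*y = 0
(0, 0) is infeasible (1*0 + 1*0 < 23), so if mu = 0 stationarity would force x = mu_x/2 >= 0, y = mu_y/2 >= 0 with mu_x*x = mu_y*y = 0, i.e. x = y = 0: contradiction. Hence mu > 0 and x + y = 23 is active.
Try x > 0, y > 0 (so mu_x = mu_y = 0): x = 1*mu/2, y = 1*mu/2
Substitute: 1*(1*mu/2) + 1*(1*mu/2) = 23
  mu*2/2 = 23 => mu = 23
x* = 23/2 > 0, y* = 23/2 > 0, consistent with mu_x = mu_y = 0.
f is convex and the constraints are linear, so this KKT point is the global minimum.
f* = 529/2
Active constraints: x + y >= 23 (holds with equality, mu = 23 > 0); x >= 0 and y >= 0 are inactive (mu_x = mu_y = 0).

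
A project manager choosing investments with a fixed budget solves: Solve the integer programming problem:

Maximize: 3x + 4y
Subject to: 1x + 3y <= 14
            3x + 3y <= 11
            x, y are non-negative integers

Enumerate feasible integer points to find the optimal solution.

Constraint 1: 1x + 3y <= 14
Constraint 2: 3x + 3y <= 11
Feasible x range (need y >= 0): 0 <= x <= min(14/1, 11/3) => x in {0, ..., 3}.
Enumerate feasible integer points row by row (the coefficient of y is 4 > 0, so for each x the largest feasible y gives the best value):
  x = 0: y <= min((14 - 1*0)/3, (11 - 3*0)/3) => y in {0, ..., 3}; best 3*0 + 4*3 = 12
  x = 1: y <= min((14 - 1*1)/3, (11 - 3*1)/3) => y in {0, ..., 2}; best 3*1 + 4*2 = 11
  x = 2: y <= min((14 - 1*2)/3, (11 - 3*2)/3) => y in {0, ..., 1}; best 3*2 + 4*1 = 10
  x = 3: y <= min((14 - 1*3)/3, (11 - 3*3)/3) => y in {0}; best 3*3 + 4*0 = 9
The maximum 3x + 4y = 12 is achieved at x = 0, y = 3.
Check: 1*0 + 3*3 = 9 <= 14 and 3*0 + 3*3 = 9 <= 11.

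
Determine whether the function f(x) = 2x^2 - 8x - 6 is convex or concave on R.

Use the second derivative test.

f(x) = 2x^2 - 8x - 6
f'(x) = 4x - 8
f''(x) = 4
Since f''(x) = 4 > 0 for all x, f is convex on R.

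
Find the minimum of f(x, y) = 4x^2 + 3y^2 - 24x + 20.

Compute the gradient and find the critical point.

f(x,y) = 4x^2 + 3y^2 - 24x + 20
df/dx = 8x + (-24) = 0  =>  x = 3
df/dy = 6y + (0) = 0  =>  y = 0
f(3, 0) = 4*(3)^2 + 3*(0)^2 + -24*(3) + 20 = -16
Hessian is diagonal with entries 8, 6 > 0, so this is a minimum.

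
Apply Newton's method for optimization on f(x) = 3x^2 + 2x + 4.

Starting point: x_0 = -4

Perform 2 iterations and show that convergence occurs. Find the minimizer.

f(x) = 3x^2 + 2x + 4, f'(x) = 6x + (2), f''(x) = 6
Step 1: f'(-4) = -22, x_1 = -4 - -22/6 = -1/3
Step 2: f'(-1/3) = 0, x_2 = -1/3 (converged)
Newton's method converges in 1 step for quadratics.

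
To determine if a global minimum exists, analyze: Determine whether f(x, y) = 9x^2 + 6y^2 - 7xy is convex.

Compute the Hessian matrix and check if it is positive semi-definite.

f(x,y) = 9x^2 + 6y^2 - 7xy
Hessian H = [[18, -7], [-7, 12]]
trace(H) = 30, det(H) = 167
Eigenvalues: (30 +/- sqrt(232)) / 2 = 22.62, 7.384
Since both eigenvalues > 0, f is convex.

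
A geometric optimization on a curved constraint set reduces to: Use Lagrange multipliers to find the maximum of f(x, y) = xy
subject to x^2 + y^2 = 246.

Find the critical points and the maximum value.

Lagrange conditions: y = 2*lambda*x and x = 2*lambda*y
If x = 0 then y = 0, violating the constraint, so x, y != 0.
Dividing: y/x = x/y => x^2 = y^2 => y = x or y = -x
Constraint: 2x^2 = 246 => x^2 = 123 => x = +/-sqrt(123)
Critical points: (sqrt(123), sqrt(123)), (-sqrt(123), -sqrt(123)), (sqrt(123), -sqrt(123)), (-sqrt(123), sqrt(123))
  y = x:  xy = x^2 = 123  at (sqrt(123), sqrt(123)) and (-sqrt(123), -sqrt(123))
  y = -x: xy = -x^2 = -123 at (sqrt(123), -sqrt(123)) and (-sqrt(123), sqrt(123))
Maximum xy = 123 at (sqrt(123), sqrt(123)) and (-sqrt(123), -sqrt(123))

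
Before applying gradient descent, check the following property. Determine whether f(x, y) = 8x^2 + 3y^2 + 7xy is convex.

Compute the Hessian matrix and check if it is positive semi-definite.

f(x,y) = 8x^2 + 3y^2 + 7xy
Hessian H = [[16, 7], [7, 6]]
trace(H) = 22, det(H) = 47
Eigenvalues: (22 +/- sqrt(296)) / 2 = 19.6, 2.398
Since both eigenvalues > 0, f is convex.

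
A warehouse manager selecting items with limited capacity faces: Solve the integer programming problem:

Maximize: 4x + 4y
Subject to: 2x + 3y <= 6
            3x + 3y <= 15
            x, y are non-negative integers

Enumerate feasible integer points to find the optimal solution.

Constraint 1: 2x + 3y <= 6
Constraint 2: 3x + 3y <= 15
Feasible x range (need y >= 0): 0 <= x <= min(6/2, 15/3) => x in {0, ..., 3}.
Enumerate feasible integer points row by row (the coefficient of y is 4 > 0, so for each x the largest feasible y gives the best value):
  x = 0: y <= min((6 - 2*0)/3, (15 - 3*0)/3) => y in {0, ..., 2}; best 4*0 + 4*2 = 8
  x = 1: y <= min((6 - 2*1)/3, (15 - 3*1)/3) => y in {0, ..., 1}; best 4*1 + 4*1 = 8
  x = 2: y <= min((6 - 2*2)/3, (15 - 3*2)/3) => y in {0}; best 4*2 + 4*0 = 8
  x = 3: y <= min((6 - 2*3)/3, (15 - 3*3)/3) => y in {0}; best 4*3 + 4*0 = 12
The maximum 4x + 4y = 12 is achieved at x = 3, y = 0.
Check: 2*3 + 3*0 = 6 <= 6 and 3*3 + 3*0 = 9 <= 15.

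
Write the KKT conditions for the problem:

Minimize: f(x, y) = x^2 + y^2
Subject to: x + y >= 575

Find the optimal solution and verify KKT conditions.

KKT conditions for min x^2 + y^2 s.t. x + y >= 575:
Stationarity: 2x = mu, 2y = mu
So x = y = mu/2.
Complementary slackness: mu*(x + y - 575) = 0
Primal feasibility: x + y >= 575; dual feasibility: mu >= 0
If mu = 0 then x = y = 0, but 0 + 0 < 575 is infeasible, so the constraint is active.
Constraint active: x + y = 2*(mu/2) = 575 => mu = 575
x = y = 575/2, f = 330625/2
Verify: stationarity 2*(575/2) = 575 = mu; primal 575/2 + 575/2 = 575 >= 575; dual mu = 575 >= 0; complementary slackness 575*(575 - 575) = 0. All KKT conditions hold.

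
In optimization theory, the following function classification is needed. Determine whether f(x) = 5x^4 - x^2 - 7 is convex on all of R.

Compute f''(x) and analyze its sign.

f(x) = 5x^4 - x^2 - 7
f'(x) = 20x^3 + -2x
f''(x) = 60x^2 + -2
f''(0) = -2 < 0, so not convex near x = 0
Therefore, f is not globally convex on R.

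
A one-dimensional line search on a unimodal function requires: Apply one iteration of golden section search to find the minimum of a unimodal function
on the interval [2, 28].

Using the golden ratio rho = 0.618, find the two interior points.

Golden section search on [2, 28].
Golden ratio rho = 0.618 (approx).
Interior points:
  x_1 = 2 + (1-0.618)*26 = 11.9320
  x_2 = 2 + 0.618*26 = 18.0680
Compare f(x_1) and f(x_2) to determine which subinterval to keep.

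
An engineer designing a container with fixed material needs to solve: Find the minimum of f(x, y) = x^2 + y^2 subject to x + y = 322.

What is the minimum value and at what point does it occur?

Substitute y = 322 - x into f(x,y) = x^2 + y^2:
g(x) = x^2 + (322 - x)^2 = 2x^2 - 644x + 103684
g'(x) = 4x - 644 = 0  =>  x = 161
y = 322 - 161 = 161
Minimum value = 161^2 + 161^2 = 51842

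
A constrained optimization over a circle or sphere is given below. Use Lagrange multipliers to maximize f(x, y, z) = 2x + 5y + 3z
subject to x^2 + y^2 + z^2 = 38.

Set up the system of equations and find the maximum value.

Lagrange conditions: 2 = 2*lambda*x, 5 = 2*lambda*y, 3 = 2*lambda*z
So x:2 = y:5 = z:3, i.e. x = 2t, y = 5t, z = 3t
Constraint: t^2*(2^2 + 5^2 + 3^2) = 38
  t^2 * 38 = 38  =>  t = sqrt(1)
Maximum = 2*2t + 5*5t + 3*3t = 38*sqrt(1) = 38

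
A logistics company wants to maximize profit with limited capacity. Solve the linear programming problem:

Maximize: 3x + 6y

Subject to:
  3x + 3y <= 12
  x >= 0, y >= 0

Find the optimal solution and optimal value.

The feasible region has vertices at [(0, 0), (4, 0), (0, 4)].
Checking objective 3x + 6y at each vertex:
  (0, 0): 3*0 + 6*0 = 0
  (4, 0): 3*4 + 6*0 = 12
  (0, 4): 3*0 + 6*4 = 24
Maximum is 24 at (0, 4).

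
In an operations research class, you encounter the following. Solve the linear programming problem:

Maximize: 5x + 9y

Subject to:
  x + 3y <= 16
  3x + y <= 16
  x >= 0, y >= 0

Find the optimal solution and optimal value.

Feasible vertices: (0, 0), (0, 16/3), (4, 4), (16/3, 0)
Objective 5x + 9y at each:
  (0, 0): 0
  (0, 16/3): 48
  (4, 4): 56
  (16/3, 0): 80/3
Maximum is 56 at (4, 4).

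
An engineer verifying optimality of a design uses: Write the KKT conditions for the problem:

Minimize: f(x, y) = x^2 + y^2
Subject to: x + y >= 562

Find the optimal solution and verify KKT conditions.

KKT conditions for min x^2 + y^2 s.t. x + y >= 562:
Stationarity: 2x = mu, 2y = mu
So x = y = mu/2.
Complementary slackness: mu*(x + y - 562) = 0
Primal feasibility: x + y >= 562; dual feasibility: mu >= 0
If mu = 0 then x = y = 0, but 0 + 0 < 562 is infeasible, so the constraint is active.
Constraint active: x + y = 2*(mu/2) = 562 => mu = 562
x = y = 281, f = 157922
Verify: stationarity 2*281 = 562 = mu; primal 281 + 281 = 562 >= 562; dual mu = 562 >= 0; complementary slackness 562*(562 - 562) = 0. All KKT conditions hold.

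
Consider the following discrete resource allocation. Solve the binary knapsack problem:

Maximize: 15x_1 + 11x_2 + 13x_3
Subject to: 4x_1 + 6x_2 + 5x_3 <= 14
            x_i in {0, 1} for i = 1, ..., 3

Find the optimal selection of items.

Items: item 1 (v=15, w=4), item 2 (v=11, w=6), item 3 (v=13, w=5)
Capacity: 14
Checking all 8 subsets (w = total weight, v = total value):
  {}: w = 0, v = 0
  {1}: w = 4, v = 15
  {2}: w = 6, v = 11
  {3}: w = 5, v = 13
  {1, 2}: w = 10, v = 26
  {1, 3}: w = 9, v = 28
  {2, 3}: w = 11, v = 24
  {1, 2, 3}: w = 15 > 14, infeasible
Best feasible subset: items [1, 3]
Total weight: 9 <= 14, total value: 28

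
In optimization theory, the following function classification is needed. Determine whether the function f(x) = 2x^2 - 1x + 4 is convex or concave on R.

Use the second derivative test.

f(x) = 2x^2 - 1x + 4
f'(x) = 4x - 1
f''(x) = 4
Since f''(x) = 4 > 0 for all x, f is convex on R.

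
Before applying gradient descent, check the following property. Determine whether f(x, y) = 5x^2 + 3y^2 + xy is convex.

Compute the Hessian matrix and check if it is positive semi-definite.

f(x,y) = 5x^2 + 3y^2 + xy
Hessian H = [[10, 1], [1, 6]]
trace(H) = 16, det(H) = 59
Eigenvalues: (16 +/- sqrt(20)) / 2 = 10.24, 5.764
Since both eigenvalues > 0, f is convex.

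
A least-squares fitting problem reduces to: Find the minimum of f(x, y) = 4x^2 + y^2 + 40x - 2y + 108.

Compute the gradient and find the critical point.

f(x,y) = 4x^2 + y^2 + 40x - 2y + 108
df/dx = 8x + (40) = 0  =>  x = -5
df/dy = 2y + (-2) = 0  =>  y = 1
f(-5, 1) = 4*(-5)^2 + 1*(1)^2 + 40*(-5) + -2*(1) + 108 = 7
Hessian is diagonal with entries 8, 2 > 0, so this is a minimum.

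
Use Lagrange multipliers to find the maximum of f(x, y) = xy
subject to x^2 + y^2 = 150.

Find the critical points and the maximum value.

Lagrange conditions: y = 2*lambda*x and x = 2*lambda*y
If x = 0 then y = 0, violating the constraint, so x, y != 0.
Dividing: y/x = x/y => x^2 = y^2 => y = x or y = -x
Constraint: 2x^2 = 150 => x^2 = 75 => x = +/-sqrt(75)
Critical points: (sqrt(75), sqrt(75)), (-sqrt(75), -sqrt(75)), (sqrt(75), -sqrt(75)), (-sqrt(75), sqrt(75))
  y = x:  xy = x^2 = 75  at (sqrt(75), sqrt(75)) and (-sqrt(75), -sqrt(75))
  y = -x: xy = -x^2 = -75 at (sqrt(75), -sqrt(75)) and (-sqrt(75), sqrt(75))
Maximum xy = 75 at (sqrt(75), sqrt(75)) and (-sqrt(75), -sqrt(75))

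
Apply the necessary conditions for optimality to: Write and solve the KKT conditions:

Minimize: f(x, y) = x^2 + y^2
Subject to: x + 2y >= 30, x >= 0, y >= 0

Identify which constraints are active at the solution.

KKT conditions for min x^2 + y^2 s.t. 1x + 2y >= 30, x >= 0, y >= 0:
Stationarity: 2x = mu*1 + mu_x, 2y = mu*2 + mu_y, with mu, mu_x, mu_y >= 0
Complementary slackness: mu*(x + 2y - 30) = 0, mu_x*x = 0, mu_y*y = 0
(0, 0) is infeasible (1*0 + 2*0 < 30), so if mu = 0 stationarity would force x = mu_x/2 >= 0, y = mu_y/2 >= 0 with mu_x*x = mu_y*y = 0, i.e. x = y = 0: contradiction. Hence mu > 0 and x + 2y = 30 is active.
Try x > 0, y > 0 (so mu_x = mu_y = 0): x = 1*mu/2, y = 2*mu/2
Substitute: 1*(1*mu/2) + 2*(2*mu/2) = 30
  mu*5/2 = 30 => mu = 12
x* = 6 > 0, y* = 12 > 0, consistent with mu_x = mu_y = 0.
f is convex and the constraints are linear, so this KKT point is the global minimum.
f* = 180
Active constraints: x + 2y >= 30 (holds with equality, mu = 12 > 0); x >= 0 and y >= 0 are inactive (mu_x = mu_y = 0).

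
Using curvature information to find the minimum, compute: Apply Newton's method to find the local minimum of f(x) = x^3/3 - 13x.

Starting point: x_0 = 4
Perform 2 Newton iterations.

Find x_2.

f(x) = x^3/3 - 13x
f'(x) = x^2 - 13, f''(x) = 2x
Newton update: x_{n+1} = x_n - (x_n^2 - 13)/(2*x_n)
Step 1: x_0 = 4, f'=3, f''=8, x_1 = 29/8
Step 2: x_1 = 29/8, f'=9/64, f''=29/4, x_2 = 1673/464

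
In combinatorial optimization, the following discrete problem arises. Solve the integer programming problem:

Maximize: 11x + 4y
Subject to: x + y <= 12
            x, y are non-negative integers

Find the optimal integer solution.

Objective: 11x + 4y, constraint: x + y <= 12
Coefficient of x is 11 >= coefficient of y is 4, so allocate the entire budget to x.
Optimal: x = 12, y = 0, value = 132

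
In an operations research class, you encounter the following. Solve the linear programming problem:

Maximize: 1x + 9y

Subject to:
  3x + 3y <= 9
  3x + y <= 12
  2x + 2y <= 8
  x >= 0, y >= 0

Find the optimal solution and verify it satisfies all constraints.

Feasible vertices: (0, 0), (0, 3), (3, 0)
Objective 1x + 9y at each vertex:
  (0, 0): 0
  (0, 3): 27
  (3, 0): 3
Maximum is 27 at (0, 3).
Verify constraints at (x, y) = (0, 3):
  3*0 + 3*3 = 9 <= 9 (active)
  3*0 + 1*3 = 3 <= 12
  2*0 + 2*3 = 6 <= 8
  x = 0 >= 0, y = 3 >= 0. All constraints satisfied.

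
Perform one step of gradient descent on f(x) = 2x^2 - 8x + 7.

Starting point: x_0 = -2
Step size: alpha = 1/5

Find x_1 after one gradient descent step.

f(x) = 2x^2 - 8x + 7
f'(x) = 4x - 8
f'(-2) = 4*-2 + (-8) = -16
x_1 = x_0 - alpha * f'(x_0) = -2 - 1/5 * -16 = 6/5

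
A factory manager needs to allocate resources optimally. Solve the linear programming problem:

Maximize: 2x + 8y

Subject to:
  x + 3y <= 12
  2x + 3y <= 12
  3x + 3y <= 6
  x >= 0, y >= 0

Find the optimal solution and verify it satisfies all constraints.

Feasible vertices: (0, 0), (0, 2), (2, 0)
Objective 2x + 8y at each vertex:
  (0, 0): 0
  (0, 2): 16
  (2, 0): 4
Maximum is 16 at (0, 2).
Verify constraints at (x, y) = (0, 2):
  1*0 + 3*2 = 6 <= 12
  2*0 + 3*2 = 6 <= 12
  3*0 + 3*2 = 6 <= 6 (active)
  x = 0 >= 0, y = 2 >= 0. All constraints satisfied.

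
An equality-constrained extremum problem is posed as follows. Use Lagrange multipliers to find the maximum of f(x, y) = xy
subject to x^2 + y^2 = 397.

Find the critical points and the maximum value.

Lagrange conditions: y = 2*lambda*x and x = 2*lambda*y
If x = 0 then y = 0, violating the constraint, so x, y != 0.
Dividing: y/x = x/y => x^2 = y^2 => y = x or y = -x
Constraint: 2x^2 = 397 => x^2 = 397/2 => x = +/-sqrt(397/2)
Critical points: (sqrt(397/2), sqrt(397/2)), (-sqrt(397/2), -sqrt(397/2)), (sqrt(397/2), -sqrt(397/2)), (-sqrt(397/2), sqrt(397/2))
  y = x:  xy = x^2 = 397/2  at (sqrt(397/2), sqrt(397/2)) and (-sqrt(397/2), -sqrt(397/2))
  y = -x: xy = -x^2 = -397/2 at (sqrt(397/2), -sqrt(397/2)) and (-sqrt(397/2), sqrt(397/2))
Maximum xy = 397/2 at (sqrt(397/2), sqrt(397/2)) and (-sqrt(397/2), -sqrt(397/2))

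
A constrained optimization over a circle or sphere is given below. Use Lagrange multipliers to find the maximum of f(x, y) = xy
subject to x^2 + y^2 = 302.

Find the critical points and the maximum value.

Lagrange conditions: y = 2*lambda*x and x = 2*lambda*y
If x = 0 then y = 0, violating the constraint, so x, y != 0.
Dividing: y/x = x/y => x^2 = y^2 => y = x or y = -x
Constraint: 2x^2 = 302 => x^2 = 151 => x = +/-sqrt(151)
Critical points: (sqrt(151), sqrt(151)), (-sqrt(151), -sqrt(151)), (sqrt(151), -sqrt(151)), (-sqrt(151), sqrt(151))
  y = x:  xy = x^2 = 151  at (sqrt(151), sqrt(151)) and (-sqrt(151), -sqrt(151))
  y = -x: xy = -x^2 = -151 at (sqrt(151), -sqrt(151)) and (-sqrt(151), sqrt(151))
Maximum xy = 151 at (sqrt(151), sqrt(151)) and (-sqrt(151), -sqrt(151))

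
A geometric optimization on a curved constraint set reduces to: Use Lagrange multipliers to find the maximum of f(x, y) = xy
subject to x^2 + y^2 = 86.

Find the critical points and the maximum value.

Lagrange conditions: y = 2*lambda*x and x = 2*lambda*y
If x = 0 then y = 0, violating the constraint, so x, y != 0.
Dividing: y/x = x/y => x^2 = y^2 => y = x or y = -x
Constraint: 2x^2 = 86 => x^2 = 43 => x = +/-sqrt(43)
Critical points: (sqrt(43), sqrt(43)), (-sqrt(43), -sqrt(43)), (sqrt(43), -sqrt(43)), (-sqrt(43), sqrt(43))
  y = x:  xy = x^2 = 43  at (sqrt(43), sqrt(43)) and (-sqrt(43), -sqrt(43))
  y = -x: xy = -x^2 = -43 at (sqrt(43), -sqrt(43)) and (-sqrt(43), sqrt(43))
Maximum xy = 43 at (sqrt(43), sqrt(43)) and (-sqrt(43), -sqrt(43))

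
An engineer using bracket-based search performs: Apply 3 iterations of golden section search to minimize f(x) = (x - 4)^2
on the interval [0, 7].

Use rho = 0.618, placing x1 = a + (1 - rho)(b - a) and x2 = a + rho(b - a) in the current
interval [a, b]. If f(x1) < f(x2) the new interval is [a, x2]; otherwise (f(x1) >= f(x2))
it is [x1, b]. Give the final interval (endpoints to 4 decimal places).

Golden section search for min of f(x) = (x - 4)^2 on [0, 7].
Each step: x1 = a + (1 - rho)(b - a), x2 = a + rho(b - a); if f(x1) < f(x2) keep [a, x2], otherwise keep [x1, b].
Step 1: [0.0000, 7.0000], x1=2.6740 (f=1.7583), x2=4.3260 (f=0.1063); f(x1) > f(x2) => keep [2.6740, 7.0000]
Step 2: [2.6740, 7.0000], x1=4.3265 (f=0.1066), x2=5.3475 (f=1.8157); f(x1) < f(x2) => keep [2.6740, 5.3475]
Step 3: [2.6740, 5.3475], x1=3.6953 (f=0.0929), x2=4.3262 (f=0.1064); f(x1) < f(x2) => keep [2.6740, 4.3262]
Final interval: [2.6740, 4.3262]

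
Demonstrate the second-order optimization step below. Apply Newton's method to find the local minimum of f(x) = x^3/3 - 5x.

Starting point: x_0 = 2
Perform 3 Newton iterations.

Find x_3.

f(x) = x^3/3 - 5x
f'(x) = x^2 - 5, f''(x) = 2x
Newton update: x_{n+1} = x_n - (x_n^2 - 5)/(2*x_n)
Step 1: x_0 = 2, f'=-1, f''=4, x_1 = 9/4
Step 2: x_1 = 9/4, f'=1/16, f''=9/2, x_2 = 161/72
Step 3: x_2 = 161/72, f'=1/5184, f''=161/36, x_3 = 51841/23184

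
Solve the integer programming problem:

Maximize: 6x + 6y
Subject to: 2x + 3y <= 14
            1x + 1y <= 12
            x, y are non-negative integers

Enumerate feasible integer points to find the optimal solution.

Constraint 1: 2x + 3y <= 14
Constraint 2: 1x + 1y <= 12
Feasible x range (need y >= 0): 0 <= x <= min(14/2, 12/1) => x in {0, ..., 7}.
Enumerate feasible integer points row by row (the coefficient of y is 6 > 0, so for each x the largest feasible y gives the best value):
  x = 0: y <= min((14 - 2*0)/3, (12 - 1*0)/1) => y in {0, ..., 4}; best 6*0 + 6*4 = 24
  x = 1: y <= min((14 - 2*1)/3, (12 - 1*1)/1) => y in {0, ..., 4}; best 6*1 + 6*4 = 30
  x = 2: y <= min((14 - 2*2)/3, (12 - 1*2)/1) => y in {0, ..., 3}; best 6*2 + 6*3 = 30
  x = 3: y <= min((14 - 2*3)/3, (12 - 1*3)/1) => y in {0, ..., 2}; best 6*3 + 6*2 = 30
  x = 4: y <= min((14 - 2*4)/3, (12 - 1*4)/1) => y in {0, ..., 2}; best 6*4 + 6*2 = 36
  x = 5: y <= min((14 - 2*5)/3, (12 - 1*5)/1) => y in {0, ..., 1}; best 6*5 + 6*1 = 36
  x = 6: y <= min((14 - 2*6)/3, (12 - 1*6)/1) => y in {0}; best 6*6 + 6*0 = 36
  x = 7: y <= min((14 - 2*7)/3, (12 - 1*7)/1) => y in {0}; best 6*7 + 6*0 = 42
The maximum 6x + 6y = 42 is achieved at x = 7, y = 0.
Check: 2*7 + 3*0 = 14 <= 14 and 1*7 + 1*0 = 7 <= 12.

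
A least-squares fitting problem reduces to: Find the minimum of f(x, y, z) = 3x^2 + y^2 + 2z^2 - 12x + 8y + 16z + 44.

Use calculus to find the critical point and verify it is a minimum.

f(x,y,z) = 3x^2 + y^2 + 2z^2 - 12x + 8y + 16z + 44
df/dx = 6x + (-12) = 0 => x = 2
df/dy = 2y + (8) = 0 => y = -4
df/dz = 4z + (16) = 0 => z = -4
f(2,-4,-4) = 3*(2)^2 + 1*(-4)^2 + 2*(-4)^2 + -12*(2) + 8*(-4) + 16*(-4) + 44 = -16
Hessian is diagonal with entries 6, 2, 4 > 0, confirmed minimum.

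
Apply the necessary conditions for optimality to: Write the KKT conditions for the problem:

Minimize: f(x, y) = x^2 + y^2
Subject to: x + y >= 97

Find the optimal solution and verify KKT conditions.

KKT conditions for min x^2 + y^2 s.t. x + y >= 97:
Stationarity: 2x = mu, 2y = mu
So x = y = mu/2.
Complementary slackness: mu*(x + y - 97) = 0
Primal feasibility: x + y >= 97; dual feasibility: mu >= 0
If mu = 0 then x = y = 0, but 0 + 0 < 97 is infeasible, so the constraint is active.
Constraint active: x + y = 2*(mu/2) = 97 => mu = 97
x = y = 97/2, f = 9409/2
Verify: stationarity 2*(97/2) = 97 = mu; primal 97/2 + 97/2 = 97 >= 97; dual mu = 97 >= 0; complementary slackness 97*(97 - 97) = 0. All KKT conditions hold.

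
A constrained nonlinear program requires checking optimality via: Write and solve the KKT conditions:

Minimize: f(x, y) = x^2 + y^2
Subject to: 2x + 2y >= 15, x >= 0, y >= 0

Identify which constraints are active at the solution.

KKT conditions for min x^2 + y^2 s.t. 2x + 2y >= 15, x >= 0, y >= 0:
Stationarity: 2x = mu*2 + mu_x, 2y = mu*2 + mu_y, with mu, mu_x, mu_y >= 0
Complementary slackness: mu*(2x + 2y - 15) = 0, mu_x*x = 0, mu_y*y = 0
(0, 0) is infeasible (2*0 + 2*0 < 15), so if mu = 0 stationarity would force x = mu_x/2 >= 0, y = mu_y/2 >= 0 with mu_x*x = mu_y*y = 0, i.e. x = y = 0: contradiction. Hence mu > 0 and 2x + 2y = 15 is active.
Try x > 0, y > 0 (so mu_x = mu_y = 0): x = 2*mu/2, y = 2*mu/2
Substitute: 2*(2*mu/2) + 2*(2*mu/2) = 15
  mu*8/2 = 15 => mu = 15/4
x* = 15/4 > 0, y* = 15/4 > 0, consistent with mu_x = mu_y = 0.
f is convex and the constraints are linear, so this KKT point is the global minimum.
f* = 225/8
Active constraints: 2x + 2y >= 15 (holds with equality, mu = 15/4 > 0); x >= 0 and y >= 0 are inactive (mu_x = mu_y = 0).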